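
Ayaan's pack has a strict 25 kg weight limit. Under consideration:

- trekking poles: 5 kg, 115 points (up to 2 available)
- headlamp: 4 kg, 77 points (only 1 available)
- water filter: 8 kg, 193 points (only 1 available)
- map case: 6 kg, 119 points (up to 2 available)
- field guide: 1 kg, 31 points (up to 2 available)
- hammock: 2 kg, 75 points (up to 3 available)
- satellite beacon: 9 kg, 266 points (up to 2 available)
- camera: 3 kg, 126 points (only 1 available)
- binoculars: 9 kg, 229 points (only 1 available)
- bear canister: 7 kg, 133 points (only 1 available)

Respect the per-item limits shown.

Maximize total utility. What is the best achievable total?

808

Greedy by ratio would take trekking poles + 2×field guide + 3×hammock + satellite beacon + camera: 25 kg used, total 794.
Replace trekking poles and 2×field guide and hammock with satellite beacon: the trade gains 14 net, giving 808 at 25 kg.
Nothing else within 25 kg beats 808.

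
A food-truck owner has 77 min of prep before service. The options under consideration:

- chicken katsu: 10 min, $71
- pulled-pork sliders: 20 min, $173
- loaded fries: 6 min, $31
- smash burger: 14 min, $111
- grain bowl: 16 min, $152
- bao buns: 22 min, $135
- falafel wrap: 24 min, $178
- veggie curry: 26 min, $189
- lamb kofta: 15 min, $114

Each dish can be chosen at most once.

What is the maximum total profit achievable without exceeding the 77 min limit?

628

Greedy by ratio would take chicken katsu + pulled-pork sliders + smash burger + grain bowl + lamb kofta: 75 min used, total 621.
The 24 min tied up in chicken katsu and smash burger is better spent on veggie curry — total rises to 628 (77 min).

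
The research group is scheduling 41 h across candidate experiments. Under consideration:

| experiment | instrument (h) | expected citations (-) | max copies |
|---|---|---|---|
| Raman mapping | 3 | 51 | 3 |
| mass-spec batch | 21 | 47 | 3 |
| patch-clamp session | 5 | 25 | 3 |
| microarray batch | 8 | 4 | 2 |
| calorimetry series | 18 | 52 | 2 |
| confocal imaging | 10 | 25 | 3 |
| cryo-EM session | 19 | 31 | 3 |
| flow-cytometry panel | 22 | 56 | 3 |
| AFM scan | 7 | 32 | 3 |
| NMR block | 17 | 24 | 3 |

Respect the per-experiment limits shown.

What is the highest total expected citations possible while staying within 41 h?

Filling by ratio: 3×Raman mapping + 3×patch-clamp session + 2×AFM scan for 292, with 3 h left unused.
The 5 h tied up in patch-clamp session is better spent on AFM scan — total rises to 299 (40 h).
The spare 1 h is too small for any remaining experiment, and no exchange beats 299.

299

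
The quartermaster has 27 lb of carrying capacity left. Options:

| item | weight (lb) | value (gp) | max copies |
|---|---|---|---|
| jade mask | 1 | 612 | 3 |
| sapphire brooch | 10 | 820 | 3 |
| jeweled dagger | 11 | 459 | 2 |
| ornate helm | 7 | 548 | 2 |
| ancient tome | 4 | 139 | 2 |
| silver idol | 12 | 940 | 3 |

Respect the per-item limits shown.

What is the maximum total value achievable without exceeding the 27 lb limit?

Greedy by ratio would take 3×jade mask + 2×sapphire brooch + ancient tome: 27 lb used, total 3615.
The 14 lb tied up in sapphire brooch and ancient tome is better spent on 2×ornate helm — total rises to 3752 (27 lb).
That's the maximum — no swap from here does better than 3752.

3752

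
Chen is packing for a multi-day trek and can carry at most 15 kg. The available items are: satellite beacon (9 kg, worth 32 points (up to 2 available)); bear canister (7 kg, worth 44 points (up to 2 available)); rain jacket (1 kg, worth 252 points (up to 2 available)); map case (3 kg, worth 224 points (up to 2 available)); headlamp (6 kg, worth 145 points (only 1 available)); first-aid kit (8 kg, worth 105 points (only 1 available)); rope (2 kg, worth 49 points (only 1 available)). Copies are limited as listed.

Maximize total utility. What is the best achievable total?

A density-first pass picks 2×rain jacket + 2×map case + rope — 1001 at 10 kg.
Replace rope with headlamp: the trade gains 96 net, giving 1097 at 14 kg.
No other feasible combination exceeds 1097.

1097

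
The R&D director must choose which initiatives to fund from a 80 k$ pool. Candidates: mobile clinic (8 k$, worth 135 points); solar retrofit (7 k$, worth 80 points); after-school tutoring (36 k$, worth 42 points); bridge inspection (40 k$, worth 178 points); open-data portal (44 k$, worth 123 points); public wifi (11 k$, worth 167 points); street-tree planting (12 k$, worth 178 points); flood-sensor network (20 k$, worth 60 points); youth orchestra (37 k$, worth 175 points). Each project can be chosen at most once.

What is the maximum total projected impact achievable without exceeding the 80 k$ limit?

738

Greedy by ratio would take mobile clinic + solar retrofit + public wifi + street-tree planting + youth orchestra: 75 k$ used, total 735.
The 37 k$ tied up in youth orchestra is better spent on bridge inspection — total rises to 738 (78 k$).
The closest alternative, mobile clinic + solar retrofit + public wifi + street-tree planting + youth orchestra, reaches only 735.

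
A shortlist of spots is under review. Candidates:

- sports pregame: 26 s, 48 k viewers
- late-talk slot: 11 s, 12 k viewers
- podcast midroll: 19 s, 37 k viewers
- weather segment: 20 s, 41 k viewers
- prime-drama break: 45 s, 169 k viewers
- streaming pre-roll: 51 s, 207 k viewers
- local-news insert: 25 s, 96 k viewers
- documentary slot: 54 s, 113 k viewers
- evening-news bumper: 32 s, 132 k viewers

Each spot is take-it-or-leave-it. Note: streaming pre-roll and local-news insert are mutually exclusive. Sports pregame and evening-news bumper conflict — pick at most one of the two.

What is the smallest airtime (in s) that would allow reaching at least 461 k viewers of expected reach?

128

Minimise s subject to total expected reach ≥ 461.
prime-drama break + streaming pre-roll + evening-news bumper: 508 expected reach at 128 s.
Any bundle with less than 128 s falls short of 461.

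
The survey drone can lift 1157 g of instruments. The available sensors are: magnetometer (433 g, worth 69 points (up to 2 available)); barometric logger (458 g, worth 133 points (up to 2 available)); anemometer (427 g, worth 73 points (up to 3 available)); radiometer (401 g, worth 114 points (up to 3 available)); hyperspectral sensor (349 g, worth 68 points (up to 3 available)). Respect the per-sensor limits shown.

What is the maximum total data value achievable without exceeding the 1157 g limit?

296

A density-first pass picks 2×barometric logger — 266 at 916 g.
Replace 2×barometric logger with 2×radiometer + hyperspectral sensor: the trade gains 30 net, giving 296 at 1151 g.
That's the maximum — no swap from here does better than 296.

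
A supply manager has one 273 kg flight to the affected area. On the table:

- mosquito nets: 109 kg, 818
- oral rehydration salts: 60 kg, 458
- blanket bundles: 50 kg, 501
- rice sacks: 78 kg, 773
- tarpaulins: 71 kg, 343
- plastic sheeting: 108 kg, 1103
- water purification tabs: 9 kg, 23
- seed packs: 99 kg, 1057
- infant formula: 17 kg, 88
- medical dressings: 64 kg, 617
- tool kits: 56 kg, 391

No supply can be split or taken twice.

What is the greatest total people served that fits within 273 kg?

2777

Taking the top-ratio supplies first gives blanket bundles + plastic sheeting + water purification tabs + seed packs for 2684 (266 kg).
Replace blanket bundles and water purification tabs with medical dressings: the trade gains 93 net, giving 2777 at 271 kg.
Every other selection either busts 273 kg or fails to beat 2777.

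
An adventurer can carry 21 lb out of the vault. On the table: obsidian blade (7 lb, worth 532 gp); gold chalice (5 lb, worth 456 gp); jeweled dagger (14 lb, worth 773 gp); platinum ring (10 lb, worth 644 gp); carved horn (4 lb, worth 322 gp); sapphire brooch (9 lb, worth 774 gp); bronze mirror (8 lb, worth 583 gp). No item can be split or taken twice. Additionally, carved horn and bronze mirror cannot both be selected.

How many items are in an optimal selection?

3

Optimal total is 1762.
For example obsidian blade + gold chalice + sapphire brooch achieves it, using 21 lb.
Every optimal selection uses 3 items.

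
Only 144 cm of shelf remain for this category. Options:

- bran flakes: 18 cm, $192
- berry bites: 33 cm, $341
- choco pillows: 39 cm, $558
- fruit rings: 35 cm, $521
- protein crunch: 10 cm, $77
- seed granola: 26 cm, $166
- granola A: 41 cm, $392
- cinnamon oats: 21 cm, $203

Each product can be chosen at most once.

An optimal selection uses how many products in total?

5

Best achievable weekly sales is 1740.
One optimal bundle: bran flakes + choco pillows + fruit rings + protein crunch + granola A (143 cm).
All optima have 5 products.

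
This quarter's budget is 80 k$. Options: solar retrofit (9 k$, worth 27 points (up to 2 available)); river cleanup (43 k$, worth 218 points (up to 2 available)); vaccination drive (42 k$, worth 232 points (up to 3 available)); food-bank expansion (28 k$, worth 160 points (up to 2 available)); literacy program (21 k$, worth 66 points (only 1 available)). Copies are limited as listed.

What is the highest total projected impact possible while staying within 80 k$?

The ratio heuristic lands on 2×food-bank expansion + literacy program (386) but leaves 3 k$ idle.
Replace food-bank expansion and literacy program with solar retrofit + vaccination drive: the trade gains 33 net, giving 419 at 79 k$.
Every other selection either busts 80 k$ or exceeds an availability limit or fails to beat 419.

419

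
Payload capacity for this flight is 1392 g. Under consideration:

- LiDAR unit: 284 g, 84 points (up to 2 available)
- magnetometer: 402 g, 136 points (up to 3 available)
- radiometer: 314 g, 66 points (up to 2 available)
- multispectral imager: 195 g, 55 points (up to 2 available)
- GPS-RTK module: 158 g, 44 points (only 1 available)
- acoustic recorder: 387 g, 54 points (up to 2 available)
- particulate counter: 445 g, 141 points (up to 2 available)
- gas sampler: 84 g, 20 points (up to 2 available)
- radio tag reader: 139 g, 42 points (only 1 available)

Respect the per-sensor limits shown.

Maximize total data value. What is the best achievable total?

455

The ratio heuristic lands on 3×magnetometer + radio tag reader (450) but leaves 47 g idle.
Dropping magnetometer frees 402 g; slotting in particulate counter (445 g) lifts the total to 455 at 1388 g.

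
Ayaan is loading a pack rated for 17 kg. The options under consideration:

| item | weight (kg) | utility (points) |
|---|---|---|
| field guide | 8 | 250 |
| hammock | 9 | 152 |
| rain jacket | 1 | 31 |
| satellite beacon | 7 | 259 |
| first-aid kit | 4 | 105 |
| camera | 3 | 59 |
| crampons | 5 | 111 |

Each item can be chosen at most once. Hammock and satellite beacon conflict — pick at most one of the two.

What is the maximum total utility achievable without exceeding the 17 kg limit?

Best packing: field guide + rain jacket + satellite beacon — 16 kg, 540 total.
Next best is field guide + satellite beacon at 509 (15 kg) — short by 31.

540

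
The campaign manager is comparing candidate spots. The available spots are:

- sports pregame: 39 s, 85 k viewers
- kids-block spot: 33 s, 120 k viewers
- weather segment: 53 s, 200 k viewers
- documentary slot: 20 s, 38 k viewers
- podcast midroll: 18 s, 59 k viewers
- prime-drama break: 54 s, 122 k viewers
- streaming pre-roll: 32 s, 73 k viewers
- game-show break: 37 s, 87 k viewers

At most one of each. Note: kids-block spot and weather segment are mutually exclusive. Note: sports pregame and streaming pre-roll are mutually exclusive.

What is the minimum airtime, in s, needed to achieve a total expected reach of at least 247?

71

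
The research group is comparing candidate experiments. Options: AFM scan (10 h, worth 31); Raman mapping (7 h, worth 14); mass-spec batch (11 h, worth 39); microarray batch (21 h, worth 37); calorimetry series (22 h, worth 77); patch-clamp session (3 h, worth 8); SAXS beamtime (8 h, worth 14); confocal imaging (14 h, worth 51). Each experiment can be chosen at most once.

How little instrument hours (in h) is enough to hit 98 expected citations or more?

28

Minimise h subject to total expected citations ≥ 98.
mass-spec batch + patch-clamp session + confocal imaging: 98 expected citations at 28 h.
No combination under 28 h hits 98.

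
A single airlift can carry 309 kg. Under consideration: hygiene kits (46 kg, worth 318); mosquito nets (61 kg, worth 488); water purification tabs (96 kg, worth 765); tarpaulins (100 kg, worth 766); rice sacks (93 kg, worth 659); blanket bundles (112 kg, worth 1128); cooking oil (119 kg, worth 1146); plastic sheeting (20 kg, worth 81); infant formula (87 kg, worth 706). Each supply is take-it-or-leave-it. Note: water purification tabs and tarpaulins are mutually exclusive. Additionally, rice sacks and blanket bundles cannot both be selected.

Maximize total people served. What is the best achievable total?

2762

Density check — blanket bundles 10.07, cooking oil 9.63, infant formula 8.11 are the best per kg.
Taking mosquito nets + blanket bundles + cooking oil: 292 kg used, 2762 in people served.
Runner-up hygiene kits + blanket bundles + cooking oil + plastic sheeting tops out at 2673.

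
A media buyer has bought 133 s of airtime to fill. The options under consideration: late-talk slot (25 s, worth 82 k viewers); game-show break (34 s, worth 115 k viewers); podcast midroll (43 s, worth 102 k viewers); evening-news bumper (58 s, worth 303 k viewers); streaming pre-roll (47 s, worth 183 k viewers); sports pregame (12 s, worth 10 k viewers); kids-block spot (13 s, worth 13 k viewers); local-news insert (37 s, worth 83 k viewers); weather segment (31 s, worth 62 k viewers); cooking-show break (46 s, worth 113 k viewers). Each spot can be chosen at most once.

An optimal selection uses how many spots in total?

Optimal total is 568.
One optimal bundle: late-talk slot + evening-news bumper + streaming pre-roll (130 s).
All optima have 3 spots.

3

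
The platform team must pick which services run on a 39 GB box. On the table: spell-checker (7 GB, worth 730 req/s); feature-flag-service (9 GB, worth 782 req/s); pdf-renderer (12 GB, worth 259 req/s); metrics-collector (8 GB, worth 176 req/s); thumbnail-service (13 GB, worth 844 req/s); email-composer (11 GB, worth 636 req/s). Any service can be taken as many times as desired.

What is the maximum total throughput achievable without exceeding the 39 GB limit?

Filling by ratio: 5×spell-checker for 3650, with 4 GB left unused.
Dropping 2×spell-checker frees 14 GB; slotting in 2×feature-flag-service (18 GB) lifts the total to 3754 at 39 GB.

3754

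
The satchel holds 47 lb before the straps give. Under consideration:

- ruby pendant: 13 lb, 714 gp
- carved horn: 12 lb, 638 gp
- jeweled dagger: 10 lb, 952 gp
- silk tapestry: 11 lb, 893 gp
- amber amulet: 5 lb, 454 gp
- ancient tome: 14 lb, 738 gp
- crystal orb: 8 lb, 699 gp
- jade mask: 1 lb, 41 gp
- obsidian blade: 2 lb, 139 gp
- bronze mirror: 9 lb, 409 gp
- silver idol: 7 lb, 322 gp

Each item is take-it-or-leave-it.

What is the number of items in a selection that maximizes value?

5

Best achievable value is 3712.
One optimal bundle: ruby pendant + jeweled dagger + silk tapestry + amber amulet + crystal orb (47 lb).
Every optimal selection uses 5 items.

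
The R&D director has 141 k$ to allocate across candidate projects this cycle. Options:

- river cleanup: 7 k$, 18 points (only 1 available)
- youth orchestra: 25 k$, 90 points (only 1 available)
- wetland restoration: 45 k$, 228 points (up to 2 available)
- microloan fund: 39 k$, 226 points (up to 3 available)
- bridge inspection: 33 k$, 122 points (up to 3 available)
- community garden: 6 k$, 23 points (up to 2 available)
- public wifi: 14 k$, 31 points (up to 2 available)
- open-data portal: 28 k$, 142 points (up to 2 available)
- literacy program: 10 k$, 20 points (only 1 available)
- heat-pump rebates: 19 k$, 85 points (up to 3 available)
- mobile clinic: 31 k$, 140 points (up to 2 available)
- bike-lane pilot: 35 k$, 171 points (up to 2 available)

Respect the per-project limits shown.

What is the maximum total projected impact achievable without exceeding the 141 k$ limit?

765

By projected impact per k$: microloan fund 5.79, open-data portal 5.07, wetland restoration 5.07, bike-lane pilot 4.89 lead.
The ratio heuristic lands on 3×microloan fund + heat-pump rebates (763) but leaves 5 k$ idle.
Replace microloan fund and heat-pump rebates with open-data portal + bike-lane pilot: the trade gains 2 net, giving 765 at 141 k$.
That's the maximum — no swap from here does better than 765.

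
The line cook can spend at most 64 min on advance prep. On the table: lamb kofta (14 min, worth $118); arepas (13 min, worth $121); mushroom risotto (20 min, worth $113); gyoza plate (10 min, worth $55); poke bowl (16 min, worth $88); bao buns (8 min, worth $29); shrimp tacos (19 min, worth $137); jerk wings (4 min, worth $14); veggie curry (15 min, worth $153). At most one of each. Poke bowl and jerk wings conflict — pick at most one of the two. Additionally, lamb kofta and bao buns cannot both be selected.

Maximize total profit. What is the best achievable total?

Taking lamb kofta + arepas + shrimp tacos + veggie curry: 61 min used, 529 in profit.
Runner-up lamb kofta + arepas + mushroom risotto + veggie curry tops out at 505.

529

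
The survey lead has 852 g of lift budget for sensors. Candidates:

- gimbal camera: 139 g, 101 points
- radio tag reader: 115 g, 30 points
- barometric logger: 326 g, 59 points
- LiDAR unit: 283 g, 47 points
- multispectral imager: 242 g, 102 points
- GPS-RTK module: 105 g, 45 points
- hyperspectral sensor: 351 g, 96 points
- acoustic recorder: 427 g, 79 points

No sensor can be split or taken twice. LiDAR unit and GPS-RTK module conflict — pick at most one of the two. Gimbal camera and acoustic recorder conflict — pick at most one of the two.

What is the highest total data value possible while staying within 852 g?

Best packing: gimbal camera + multispectral imager + GPS-RTK module + hyperspectral sensor — 837 g, 344 total.
Nothing else feasible within 852 g beats 344.

344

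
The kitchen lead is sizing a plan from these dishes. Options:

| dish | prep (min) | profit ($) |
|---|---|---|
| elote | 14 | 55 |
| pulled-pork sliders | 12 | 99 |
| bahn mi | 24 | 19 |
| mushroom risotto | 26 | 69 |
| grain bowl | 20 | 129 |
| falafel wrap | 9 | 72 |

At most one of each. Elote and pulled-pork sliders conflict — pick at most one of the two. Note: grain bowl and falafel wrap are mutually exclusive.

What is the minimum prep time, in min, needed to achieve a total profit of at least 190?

Look for the lowest-prep combination reaching 190.
Taking pulled-pork sliders + grain bowl gives 228 (≥ 190) for 32 min.
Below 32 min the best achievable stays under 190.

32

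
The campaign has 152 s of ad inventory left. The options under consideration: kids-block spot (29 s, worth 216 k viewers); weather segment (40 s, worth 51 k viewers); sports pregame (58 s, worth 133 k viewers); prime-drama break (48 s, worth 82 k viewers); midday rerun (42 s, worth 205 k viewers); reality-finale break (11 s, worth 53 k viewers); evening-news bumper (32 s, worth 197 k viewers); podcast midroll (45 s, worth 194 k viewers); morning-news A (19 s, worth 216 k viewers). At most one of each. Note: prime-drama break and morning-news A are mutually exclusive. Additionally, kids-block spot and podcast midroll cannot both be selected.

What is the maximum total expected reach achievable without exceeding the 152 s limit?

Density check — morning-news A 11.37, kids-block spot 7.45, evening-news bumper 6.16, midday rerun 4.88 are the best per s.
The ratio ordering already packs tightly: kids-block spot + midday rerun + reality-finale break + evening-news bumper + morning-news A, 133 s, 887.
The closest alternative, midday rerun + reality-finale break + evening-news bumper + podcast midroll + morning-news A, reaches only 865.

887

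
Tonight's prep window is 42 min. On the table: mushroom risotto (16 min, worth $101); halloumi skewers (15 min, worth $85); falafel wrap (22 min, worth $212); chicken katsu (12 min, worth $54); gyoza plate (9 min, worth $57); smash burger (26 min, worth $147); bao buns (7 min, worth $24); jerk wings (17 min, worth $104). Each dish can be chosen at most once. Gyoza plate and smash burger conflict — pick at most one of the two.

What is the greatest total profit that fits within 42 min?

316

Ranking by ratio (profit/min): falafel wrap 9.64, gyoza plate 6.33, mushroom risotto 6.31, jerk wings 6.12.
Greedy by ratio would take falafel wrap + gyoza plate + bao buns: 38 min used, total 293.
Replace gyoza plate and bao buns with jerk wings: the trade gains 23 net, giving 316 at 39 min.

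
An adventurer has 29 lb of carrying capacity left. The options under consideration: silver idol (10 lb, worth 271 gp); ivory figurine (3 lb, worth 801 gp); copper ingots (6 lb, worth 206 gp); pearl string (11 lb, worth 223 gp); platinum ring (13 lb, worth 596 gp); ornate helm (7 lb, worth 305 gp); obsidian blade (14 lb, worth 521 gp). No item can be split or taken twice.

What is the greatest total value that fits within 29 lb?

Ivory figurine + copper ingots + platinum ring + ornate helm uses 29 of the 29 lb and totals 1908.
Every other selection either busts 29 lb or fails to beat 1908.

1908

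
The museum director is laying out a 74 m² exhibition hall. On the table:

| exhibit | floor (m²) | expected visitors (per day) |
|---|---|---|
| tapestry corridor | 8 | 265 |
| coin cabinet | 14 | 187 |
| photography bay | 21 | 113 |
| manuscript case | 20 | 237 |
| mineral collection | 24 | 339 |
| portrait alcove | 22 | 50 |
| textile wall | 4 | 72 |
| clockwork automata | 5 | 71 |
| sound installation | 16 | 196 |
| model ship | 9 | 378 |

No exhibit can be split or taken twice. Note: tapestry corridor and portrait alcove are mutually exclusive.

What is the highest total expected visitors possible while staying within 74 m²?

1365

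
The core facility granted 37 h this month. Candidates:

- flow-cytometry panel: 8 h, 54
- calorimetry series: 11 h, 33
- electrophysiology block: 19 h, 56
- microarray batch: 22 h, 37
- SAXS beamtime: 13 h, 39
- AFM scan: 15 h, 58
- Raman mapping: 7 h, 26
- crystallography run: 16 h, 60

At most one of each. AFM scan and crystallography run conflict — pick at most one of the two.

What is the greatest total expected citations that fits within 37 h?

153

Greedy by ratio would take flow-cytometry panel + AFM scan + Raman mapping: 30 h used, total 138.
The 22 h tied up in AFM scan and Raman mapping is better spent on SAXS beamtime + crystallography run — total rises to 153 (37 h).
Every other selection either busts 37 h or breaks a pairing rule or fails to beat 153.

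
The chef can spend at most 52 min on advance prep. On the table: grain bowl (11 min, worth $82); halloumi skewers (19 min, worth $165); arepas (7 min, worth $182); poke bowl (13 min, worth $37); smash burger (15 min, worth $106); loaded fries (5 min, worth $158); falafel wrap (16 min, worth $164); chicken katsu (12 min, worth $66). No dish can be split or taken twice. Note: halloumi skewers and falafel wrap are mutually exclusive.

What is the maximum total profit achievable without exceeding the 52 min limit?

652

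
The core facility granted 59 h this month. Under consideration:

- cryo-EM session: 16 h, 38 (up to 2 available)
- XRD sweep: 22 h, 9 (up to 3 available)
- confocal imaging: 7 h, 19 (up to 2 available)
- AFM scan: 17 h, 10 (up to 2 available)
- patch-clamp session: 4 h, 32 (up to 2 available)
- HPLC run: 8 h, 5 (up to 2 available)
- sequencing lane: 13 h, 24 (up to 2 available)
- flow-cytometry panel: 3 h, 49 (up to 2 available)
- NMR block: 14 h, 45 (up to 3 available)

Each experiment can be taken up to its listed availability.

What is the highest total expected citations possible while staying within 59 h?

Density check — flow-cytometry panel 16.33, patch-clamp session 8.00, NMR block 3.21 are the best per h.
Best packing: 2×patch-clamp session + 2×flow-cytometry panel + 3×NMR block — 56 h, 297 total.

297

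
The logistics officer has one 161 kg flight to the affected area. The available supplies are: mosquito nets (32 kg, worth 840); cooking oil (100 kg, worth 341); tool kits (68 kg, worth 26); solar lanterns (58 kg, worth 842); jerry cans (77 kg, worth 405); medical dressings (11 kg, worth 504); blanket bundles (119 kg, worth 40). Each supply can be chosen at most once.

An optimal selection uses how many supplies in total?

The maximum people served within 161 kg is 2186.
mosquito nets + solar lanterns + medical dressings hits 2186 at 101 kg.
All optima have 3 supplies.

3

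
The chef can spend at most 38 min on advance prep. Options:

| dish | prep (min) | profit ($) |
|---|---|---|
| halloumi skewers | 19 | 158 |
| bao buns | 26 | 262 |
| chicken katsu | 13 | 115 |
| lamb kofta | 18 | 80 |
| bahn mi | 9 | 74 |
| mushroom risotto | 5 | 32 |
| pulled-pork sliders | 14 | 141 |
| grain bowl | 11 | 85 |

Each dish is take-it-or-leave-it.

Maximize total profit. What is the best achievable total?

347

Ranking by ratio (profit/min): bao buns 10.08, pulled-pork sliders 10.07, chicken katsu 8.85.
The ratio heuristic lands on bao buns + bahn mi (336) but leaves 3 min idle.
Replace bahn mi with grain bowl: the trade gains 11 net, giving 347 at 37 min.
That's the maximum — no swap from here does better than 347.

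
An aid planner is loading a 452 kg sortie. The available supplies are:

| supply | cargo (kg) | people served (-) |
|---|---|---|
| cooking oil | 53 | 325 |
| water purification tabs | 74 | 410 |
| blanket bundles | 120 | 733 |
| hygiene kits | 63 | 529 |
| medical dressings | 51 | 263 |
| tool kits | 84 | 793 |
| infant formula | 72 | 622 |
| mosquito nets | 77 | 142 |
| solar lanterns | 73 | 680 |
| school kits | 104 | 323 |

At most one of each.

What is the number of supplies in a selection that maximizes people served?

Optimal total is 3359.
One optimal bundle: cooking oil + water purification tabs + hygiene kits + tool kits + infant formula + solar lanterns (419 kg).
Every optimal selection uses 6 supplies.

6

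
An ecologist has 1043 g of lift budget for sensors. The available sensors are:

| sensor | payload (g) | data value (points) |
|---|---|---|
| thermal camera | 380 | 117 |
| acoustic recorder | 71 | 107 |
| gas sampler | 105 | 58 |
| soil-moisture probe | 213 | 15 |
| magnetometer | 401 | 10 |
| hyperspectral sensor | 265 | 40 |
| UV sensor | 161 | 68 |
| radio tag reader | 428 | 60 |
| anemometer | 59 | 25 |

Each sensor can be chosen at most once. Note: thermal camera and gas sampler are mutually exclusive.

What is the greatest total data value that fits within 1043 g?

357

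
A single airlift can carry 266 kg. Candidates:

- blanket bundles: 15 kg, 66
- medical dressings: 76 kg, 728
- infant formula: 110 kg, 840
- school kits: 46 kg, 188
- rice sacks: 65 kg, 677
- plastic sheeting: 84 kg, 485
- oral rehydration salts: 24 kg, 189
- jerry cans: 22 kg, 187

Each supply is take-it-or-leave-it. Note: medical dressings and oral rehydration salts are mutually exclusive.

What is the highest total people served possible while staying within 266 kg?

2311

Taking blanket bundles + medical dressings + infant formula + rice sacks: 266 kg used, 2311 in people served.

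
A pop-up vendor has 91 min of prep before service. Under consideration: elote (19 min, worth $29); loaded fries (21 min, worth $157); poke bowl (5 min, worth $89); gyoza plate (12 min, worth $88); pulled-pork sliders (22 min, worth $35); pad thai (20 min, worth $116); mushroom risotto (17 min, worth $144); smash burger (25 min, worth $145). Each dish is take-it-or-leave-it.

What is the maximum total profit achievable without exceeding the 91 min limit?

Density check — poke bowl 17.80, mushroom risotto 8.47, loaded fries 7.48 are the best per min.
A density-first pass picks loaded fries + poke bowl + gyoza plate + pad thai + mushroom risotto — 594 at 75 min.
Replace gyoza plate with smash burger: the trade gains 57 net, giving 651 at 88 min.
An exhaustive check of the 256 subsets confirms 651.

651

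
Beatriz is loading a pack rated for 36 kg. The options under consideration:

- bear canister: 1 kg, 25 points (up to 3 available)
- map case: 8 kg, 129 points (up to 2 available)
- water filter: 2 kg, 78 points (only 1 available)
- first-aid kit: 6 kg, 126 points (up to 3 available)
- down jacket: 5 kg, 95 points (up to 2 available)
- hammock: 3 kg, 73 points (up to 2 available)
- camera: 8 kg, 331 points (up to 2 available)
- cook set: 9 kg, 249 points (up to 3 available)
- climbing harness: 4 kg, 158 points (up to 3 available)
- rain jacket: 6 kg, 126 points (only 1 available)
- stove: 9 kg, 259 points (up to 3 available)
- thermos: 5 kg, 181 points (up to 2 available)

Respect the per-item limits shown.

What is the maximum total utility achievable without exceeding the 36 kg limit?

1420

Bear canister + water filter + 2×camera + 3×climbing harness + thermos uses 36 of the 36 kg and totals 1420.
No other feasible combination exceeds 1420.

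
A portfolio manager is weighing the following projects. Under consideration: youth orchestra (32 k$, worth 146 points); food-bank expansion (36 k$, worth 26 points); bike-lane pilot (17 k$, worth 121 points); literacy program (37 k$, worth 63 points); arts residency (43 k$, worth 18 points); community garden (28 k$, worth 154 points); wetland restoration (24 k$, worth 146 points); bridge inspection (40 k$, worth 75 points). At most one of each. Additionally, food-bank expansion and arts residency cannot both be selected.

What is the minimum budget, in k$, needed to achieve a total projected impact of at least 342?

69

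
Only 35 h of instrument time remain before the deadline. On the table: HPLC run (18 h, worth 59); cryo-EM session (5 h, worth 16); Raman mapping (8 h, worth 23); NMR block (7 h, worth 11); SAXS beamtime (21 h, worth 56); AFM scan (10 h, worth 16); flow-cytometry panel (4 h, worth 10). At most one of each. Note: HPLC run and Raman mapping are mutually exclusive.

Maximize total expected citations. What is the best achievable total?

96

Density check — HPLC run 3.28, cryo-EM session 3.20, Raman mapping 2.88 are the best per h.
HPLC run + cryo-EM session + NMR block + flow-cytometry panel uses 34 of the 35 h and totals 96.
The closest alternative, cryo-EM session + Raman mapping + SAXS beamtime, reaches only 95.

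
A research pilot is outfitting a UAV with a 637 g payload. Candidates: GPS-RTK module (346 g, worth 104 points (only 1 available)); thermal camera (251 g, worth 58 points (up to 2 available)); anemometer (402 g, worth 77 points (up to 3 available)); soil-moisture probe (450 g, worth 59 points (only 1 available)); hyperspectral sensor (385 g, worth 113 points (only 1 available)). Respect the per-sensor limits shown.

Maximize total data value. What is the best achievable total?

The ratio heuristic lands on GPS-RTK module + thermal camera (162) but leaves 40 g idle.
Replace GPS-RTK module with hyperspectral sensor: the trade gains 9 net, giving 171 at 636 g.

171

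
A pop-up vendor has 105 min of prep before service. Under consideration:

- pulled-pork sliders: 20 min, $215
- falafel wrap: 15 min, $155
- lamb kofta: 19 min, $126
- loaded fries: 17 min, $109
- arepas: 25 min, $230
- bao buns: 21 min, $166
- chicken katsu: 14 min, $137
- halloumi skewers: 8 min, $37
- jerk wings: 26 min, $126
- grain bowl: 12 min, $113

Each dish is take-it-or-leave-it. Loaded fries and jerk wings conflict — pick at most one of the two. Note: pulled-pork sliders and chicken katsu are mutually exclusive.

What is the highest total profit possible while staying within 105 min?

By profit per min: pulled-pork sliders 10.75, falafel wrap 10.33, chicken katsu 9.79, grain bowl 9.42 lead.
Pulled-pork sliders + falafel wrap + arepas + bao buns + halloumi skewers + grain bowl uses 101 of the 105 min and totals 916.

916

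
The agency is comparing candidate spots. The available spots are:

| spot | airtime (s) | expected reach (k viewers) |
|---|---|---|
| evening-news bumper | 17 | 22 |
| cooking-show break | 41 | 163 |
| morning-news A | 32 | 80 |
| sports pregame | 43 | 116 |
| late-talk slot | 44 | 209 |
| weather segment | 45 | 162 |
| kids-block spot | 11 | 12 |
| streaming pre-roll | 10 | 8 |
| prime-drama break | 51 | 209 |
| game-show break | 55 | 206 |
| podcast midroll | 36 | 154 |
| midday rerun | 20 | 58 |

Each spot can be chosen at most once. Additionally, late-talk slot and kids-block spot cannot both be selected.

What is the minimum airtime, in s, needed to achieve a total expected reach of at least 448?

Need the lightest bundle worth ≥ 448.
late-talk slot + prime-drama break + midday rerun: 476 expected reach at 115 s.
Any bundle with less than 115 s falls short of 448.

115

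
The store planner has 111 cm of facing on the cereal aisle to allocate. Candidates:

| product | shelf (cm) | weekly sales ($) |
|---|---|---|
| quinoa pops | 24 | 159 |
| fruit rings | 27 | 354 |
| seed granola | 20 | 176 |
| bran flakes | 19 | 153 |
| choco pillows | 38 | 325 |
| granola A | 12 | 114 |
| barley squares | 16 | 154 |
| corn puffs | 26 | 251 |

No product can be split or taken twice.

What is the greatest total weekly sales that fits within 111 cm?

1106

Filling by ratio: fruit rings + seed granola + granola A + barley squares + corn puffs for 1049, with 10 cm left unused.
Dropping granola A and barley squares frees 28 cm; slotting in choco pillows (38 cm) lifts the total to 1106 at 111 cm.
No other feasible combination exceeds 1106.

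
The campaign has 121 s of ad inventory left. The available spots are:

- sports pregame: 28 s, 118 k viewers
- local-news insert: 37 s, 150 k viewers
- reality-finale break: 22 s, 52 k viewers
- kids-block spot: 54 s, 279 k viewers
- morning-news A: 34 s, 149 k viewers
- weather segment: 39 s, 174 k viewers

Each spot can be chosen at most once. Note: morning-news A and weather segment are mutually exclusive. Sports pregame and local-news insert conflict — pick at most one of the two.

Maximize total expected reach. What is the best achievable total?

571

Taking sports pregame + kids-block spot + weather segment: 121 s used, 571 in expected reach.
That's the maximum — no feasible swap from here does better than 571.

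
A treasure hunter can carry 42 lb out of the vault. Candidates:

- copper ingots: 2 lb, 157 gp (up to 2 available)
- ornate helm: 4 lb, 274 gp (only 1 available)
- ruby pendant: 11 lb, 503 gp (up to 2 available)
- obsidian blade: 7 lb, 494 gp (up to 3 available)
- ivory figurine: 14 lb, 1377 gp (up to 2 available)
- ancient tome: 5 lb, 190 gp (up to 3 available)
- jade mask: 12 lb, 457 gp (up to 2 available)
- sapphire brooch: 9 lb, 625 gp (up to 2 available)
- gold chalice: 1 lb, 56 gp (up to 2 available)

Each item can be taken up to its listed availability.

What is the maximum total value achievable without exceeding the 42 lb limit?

3749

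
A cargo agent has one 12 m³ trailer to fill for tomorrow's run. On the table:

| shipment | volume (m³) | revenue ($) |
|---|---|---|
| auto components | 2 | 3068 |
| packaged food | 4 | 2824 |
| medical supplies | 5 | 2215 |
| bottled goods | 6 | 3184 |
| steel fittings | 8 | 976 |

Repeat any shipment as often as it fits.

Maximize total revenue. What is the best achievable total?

18408

6×auto components uses 12 of the 12 m³ and totals 18408.
That's the maximum — no swap from here does better than 18408.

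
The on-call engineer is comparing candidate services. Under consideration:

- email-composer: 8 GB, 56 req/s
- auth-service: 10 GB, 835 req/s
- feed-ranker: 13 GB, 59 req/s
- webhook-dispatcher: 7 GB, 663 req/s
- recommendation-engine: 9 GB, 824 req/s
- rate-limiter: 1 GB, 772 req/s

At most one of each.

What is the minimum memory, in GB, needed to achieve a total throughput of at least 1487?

Minimise GB subject to total throughput ≥ 1487.
Taking recommendation-engine + rate-limiter gives 1596 (≥ 1487) for 10 GB.
Below 10 GB the best achievable stays under 1487.

10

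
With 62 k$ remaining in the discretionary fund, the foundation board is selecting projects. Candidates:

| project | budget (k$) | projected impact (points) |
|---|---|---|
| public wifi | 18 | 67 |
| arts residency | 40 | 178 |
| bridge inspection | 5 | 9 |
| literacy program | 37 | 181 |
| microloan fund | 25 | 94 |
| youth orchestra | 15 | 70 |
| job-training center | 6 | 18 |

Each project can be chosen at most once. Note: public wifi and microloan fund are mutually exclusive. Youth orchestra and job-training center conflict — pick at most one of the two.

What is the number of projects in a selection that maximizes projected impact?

2

Best achievable projected impact is 275.
One optimal bundle: literacy program + microloan fund (62 k$).
Every optimal selection uses 2 projects.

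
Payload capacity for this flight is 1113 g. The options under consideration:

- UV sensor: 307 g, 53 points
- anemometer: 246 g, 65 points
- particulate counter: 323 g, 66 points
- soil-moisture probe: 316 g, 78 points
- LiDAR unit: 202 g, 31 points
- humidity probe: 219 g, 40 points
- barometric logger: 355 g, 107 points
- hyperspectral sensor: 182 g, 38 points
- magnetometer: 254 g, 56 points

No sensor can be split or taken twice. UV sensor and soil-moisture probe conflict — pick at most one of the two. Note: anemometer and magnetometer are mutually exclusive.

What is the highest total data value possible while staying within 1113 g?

Best packing: anemometer + soil-moisture probe + barometric logger + hyperspectral sensor — 1099 g, 288 total.
An exhaustive check of the 512 subsets confirms 288.

288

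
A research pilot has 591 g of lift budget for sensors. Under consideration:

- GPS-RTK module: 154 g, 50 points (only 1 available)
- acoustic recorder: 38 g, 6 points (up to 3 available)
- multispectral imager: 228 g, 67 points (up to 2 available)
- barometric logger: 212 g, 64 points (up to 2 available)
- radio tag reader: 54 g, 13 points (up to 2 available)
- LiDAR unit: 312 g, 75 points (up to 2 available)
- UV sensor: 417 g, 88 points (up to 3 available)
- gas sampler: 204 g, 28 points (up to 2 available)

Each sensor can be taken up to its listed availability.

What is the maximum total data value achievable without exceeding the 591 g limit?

178

Taking GPS-RTK module + 2×barometric logger: 578 g used, 178 in data value.
Every other selection either busts 591 g or exceeds an availability limit or fails to beat 178.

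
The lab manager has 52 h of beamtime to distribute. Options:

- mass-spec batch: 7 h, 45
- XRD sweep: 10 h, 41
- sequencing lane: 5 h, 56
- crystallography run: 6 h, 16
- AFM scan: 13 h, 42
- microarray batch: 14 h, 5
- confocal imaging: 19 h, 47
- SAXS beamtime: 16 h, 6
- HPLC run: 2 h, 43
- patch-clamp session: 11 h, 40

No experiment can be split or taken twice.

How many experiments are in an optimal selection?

The maximum expected citations within 52 h is 267.
For example mass-spec batch + XRD sweep + sequencing lane + AFM scan + HPLC run + patch-clamp session achieves it, using 48 h.
Any selection reaching 267 contains exactly 6 experiments.

6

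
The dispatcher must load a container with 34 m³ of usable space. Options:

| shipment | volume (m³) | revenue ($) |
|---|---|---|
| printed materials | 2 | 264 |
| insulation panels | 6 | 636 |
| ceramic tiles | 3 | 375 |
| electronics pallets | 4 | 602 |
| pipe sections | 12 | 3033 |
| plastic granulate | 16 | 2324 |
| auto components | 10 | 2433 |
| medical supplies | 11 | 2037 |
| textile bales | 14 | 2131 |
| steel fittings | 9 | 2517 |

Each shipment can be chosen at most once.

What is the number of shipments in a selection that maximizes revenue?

Optimal total is 8358.
ceramic tiles + pipe sections + auto components + steel fittings hits 8358 at 34 m³.
Any selection reaching 8358 contains exactly 4 shipments.

4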